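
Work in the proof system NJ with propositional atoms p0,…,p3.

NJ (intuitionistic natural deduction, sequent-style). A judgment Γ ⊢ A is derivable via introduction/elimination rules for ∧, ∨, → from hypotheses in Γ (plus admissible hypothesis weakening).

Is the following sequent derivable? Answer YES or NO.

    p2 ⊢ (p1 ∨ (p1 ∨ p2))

Derivation (root first):
[∨I₂] p2 ⊢ (p1 ∨ (p1 ∨ p2))
  [∨I₂] p2 ⊢ (p1 ∨ p2)
    [Ax] p2 ⊢ p2

Result: YES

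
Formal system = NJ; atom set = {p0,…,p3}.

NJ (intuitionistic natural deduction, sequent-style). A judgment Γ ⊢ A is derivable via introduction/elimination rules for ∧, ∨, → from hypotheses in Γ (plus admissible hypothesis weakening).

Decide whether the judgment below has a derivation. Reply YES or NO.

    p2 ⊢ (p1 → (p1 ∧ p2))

Proof tree:
[→I] p2 ⊢ (p1 → (p1 ∧ p2))
  [∧I] p1, p2 ⊢ (p1 ∧ p2)
    [Ax] p1 ⊢ p1
    [Ax] p2 ⊢ p2

Result: YES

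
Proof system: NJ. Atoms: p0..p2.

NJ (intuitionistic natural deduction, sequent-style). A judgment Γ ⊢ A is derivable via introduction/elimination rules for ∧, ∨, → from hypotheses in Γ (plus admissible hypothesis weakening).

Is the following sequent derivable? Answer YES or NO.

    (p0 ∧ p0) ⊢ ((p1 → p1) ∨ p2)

Derivation trace:
[Wk] (p0 ∧ p0) ⊢ ((p1 → p1) ∨ p2)
  [∨I₁]  ⊢ ((p1 → p1) ∨ p2)
    [→I]  ⊢ (p1 → p1)
      [Ax] p1 ⊢ p1

Result: YES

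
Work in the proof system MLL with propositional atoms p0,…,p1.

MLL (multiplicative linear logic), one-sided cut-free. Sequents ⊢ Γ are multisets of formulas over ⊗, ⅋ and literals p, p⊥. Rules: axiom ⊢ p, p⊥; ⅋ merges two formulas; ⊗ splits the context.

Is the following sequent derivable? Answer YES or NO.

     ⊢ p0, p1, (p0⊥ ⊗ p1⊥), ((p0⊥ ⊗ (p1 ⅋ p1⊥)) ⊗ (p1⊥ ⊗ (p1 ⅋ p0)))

Proof tree:
[⊗]  ⊢ p0, p1, (p0⊥ ⊗ p1⊥), ((p0⊥ ⊗ (p1 ⅋ p1⊥)) ⊗ (p1⊥ ⊗ (p1 ⅋ p0)))
  [⊗]  ⊢ p0, (p0⊥ ⊗ (p1 ⅋ p1⊥))
    [Ax]  ⊢ p0, p0⊥
    [⅋]  ⊢ (p1 ⅋ p1⊥)
      [Ax]  ⊢ p1, p1⊥
  [⊗]  ⊢ p1, (p0⊥ ⊗ p1⊥), (p1⊥ ⊗ (p1 ⅋ p0))
    [Ax]  ⊢ p1, p1⊥
    [⅋]  ⊢ (p0⊥ ⊗ p1⊥), (p1 ⅋ p0)
      [⊗]  ⊢ p0, p1, (p0⊥ ⊗ p1⊥)
        [Ax]  ⊢ p0, p0⊥
        [Ax]  ⊢ p1, p1⊥

Result: YES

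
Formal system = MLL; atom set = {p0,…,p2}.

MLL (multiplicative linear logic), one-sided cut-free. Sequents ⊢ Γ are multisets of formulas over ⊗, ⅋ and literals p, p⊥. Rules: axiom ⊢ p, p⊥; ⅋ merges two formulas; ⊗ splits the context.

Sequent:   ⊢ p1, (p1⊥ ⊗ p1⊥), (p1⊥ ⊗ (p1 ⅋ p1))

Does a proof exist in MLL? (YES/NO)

Derivation (root first):
[⊗]  ⊢ p1, (p1⊥ ⊗ p1⊥), (p1⊥ ⊗ (p1 ⅋ p1))
  [Ax]  ⊢ p1, p1⊥
  [⅋]  ⊢ (p1⊥ ⊗ p1⊥), (p1 ⅋ p1)
    [⊗]  ⊢ p1, p1, (p1⊥ ⊗ p1⊥)
      [Ax]  ⊢ p1, p1⊥
      [Ax]  ⊢ p1, p1⊥

Result: YES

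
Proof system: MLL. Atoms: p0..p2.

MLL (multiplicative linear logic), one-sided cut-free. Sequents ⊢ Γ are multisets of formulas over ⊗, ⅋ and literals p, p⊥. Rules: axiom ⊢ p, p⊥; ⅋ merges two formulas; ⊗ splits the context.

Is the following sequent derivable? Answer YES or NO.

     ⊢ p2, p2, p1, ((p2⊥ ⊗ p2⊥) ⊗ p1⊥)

Proof tree:
[⊗]  ⊢ p2, p2, p1, ((p2⊥ ⊗ p2⊥) ⊗ p1⊥)
  [⊗]  ⊢ p2, p2, (p2⊥ ⊗ p2⊥)
    [Ax]  ⊢ p2, p2⊥
    [Ax]  ⊢ p2, p2⊥
  [Ax]  ⊢ p1, p1⊥

Result: YES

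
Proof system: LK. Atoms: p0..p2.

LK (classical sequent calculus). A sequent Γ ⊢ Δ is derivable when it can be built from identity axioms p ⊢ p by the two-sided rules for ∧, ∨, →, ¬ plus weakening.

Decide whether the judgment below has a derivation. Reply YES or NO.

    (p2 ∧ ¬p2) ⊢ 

Derivation (root first):
[∧L] (p2 ∧ ¬p2) ⊢ 
  [¬L] p2, ¬p2 ⊢ 
    [Ax] p2 ⊢ p2

Result: YES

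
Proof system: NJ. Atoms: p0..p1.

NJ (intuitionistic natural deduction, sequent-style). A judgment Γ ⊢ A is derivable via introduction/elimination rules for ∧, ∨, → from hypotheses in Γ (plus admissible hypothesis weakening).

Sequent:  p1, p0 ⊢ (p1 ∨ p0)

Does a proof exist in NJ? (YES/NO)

Proof tree:
[∨I₁] p1, p0 ⊢ (p1 ∨ p0)
  [Wk] p1, p0 ⊢ p1
    [Ax] p1 ⊢ p1

Result: YES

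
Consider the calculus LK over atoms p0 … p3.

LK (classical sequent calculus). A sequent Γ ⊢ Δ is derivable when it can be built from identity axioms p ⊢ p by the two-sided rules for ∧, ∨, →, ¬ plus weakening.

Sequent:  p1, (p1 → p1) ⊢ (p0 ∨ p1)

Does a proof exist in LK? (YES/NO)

Derivation trace:
[→L] p1, (p1 → p1) ⊢ (p0 ∨ p1)
  [Ax] p1 ⊢ p1
  [∨R] p1 ⊢ (p0 ∨ p1)
    [WR] p1 ⊢ p1, p0
      [Ax] p1 ⊢ p1

Result: YES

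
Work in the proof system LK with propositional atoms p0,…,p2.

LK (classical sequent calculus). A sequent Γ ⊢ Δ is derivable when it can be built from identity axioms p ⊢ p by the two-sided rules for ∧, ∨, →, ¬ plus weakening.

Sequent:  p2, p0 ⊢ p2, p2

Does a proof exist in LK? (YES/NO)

Derivation trace:
[WR] p2, p0 ⊢ p2, p2
  [WL] p2, p0 ⊢ p2
    [Ax] p2 ⊢ p2

Result: YES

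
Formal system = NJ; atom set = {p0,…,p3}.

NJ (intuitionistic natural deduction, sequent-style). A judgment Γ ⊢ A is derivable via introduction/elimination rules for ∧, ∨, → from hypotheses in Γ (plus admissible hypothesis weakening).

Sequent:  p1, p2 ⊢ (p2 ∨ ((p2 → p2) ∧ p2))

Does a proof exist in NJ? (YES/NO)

Derivation (root first):
[∨I₂] p1, p2 ⊢ (p2 ∨ ((p2 → p2) ∧ p2))
  [∧I] p1, p2 ⊢ ((p2 → p2) ∧ p2)
    [→I] p1 ⊢ (p2 → p2)
      [Wk] p2, p1 ⊢ p2
        [Ax] p2 ⊢ p2
    [Ax] p2 ⊢ p2

Result: YES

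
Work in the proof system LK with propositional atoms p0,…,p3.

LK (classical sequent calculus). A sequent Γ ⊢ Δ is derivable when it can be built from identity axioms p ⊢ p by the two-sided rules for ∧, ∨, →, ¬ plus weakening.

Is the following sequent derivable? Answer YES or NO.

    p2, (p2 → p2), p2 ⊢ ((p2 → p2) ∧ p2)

Derivation trace:
[WL] p2, (p2 → p2), p2 ⊢ ((p2 → p2) ∧ p2)
  [∧R] p2, (p2 → p2) ⊢ ((p2 → p2) ∧ p2)
    [→R]  ⊢ (p2 → p2)
      [Ax] p2 ⊢ p2
    [→L] p2, (p2 → p2) ⊢ p2
      [Ax] p2 ⊢ p2
      [Ax] p2 ⊢ p2

Result: YES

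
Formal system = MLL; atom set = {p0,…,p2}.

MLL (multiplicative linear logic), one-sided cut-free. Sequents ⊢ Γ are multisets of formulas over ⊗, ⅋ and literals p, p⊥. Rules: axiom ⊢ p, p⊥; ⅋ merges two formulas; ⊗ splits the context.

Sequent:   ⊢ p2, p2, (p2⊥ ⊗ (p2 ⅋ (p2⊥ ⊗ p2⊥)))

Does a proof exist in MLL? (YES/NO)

Derivation (root first):
[⊗]  ⊢ p2, p2, (p2⊥ ⊗ (p2 ⅋ (p2⊥ ⊗ p2⊥)))
  [Ax]  ⊢ p2, p2⊥
  [⅋]  ⊢ p2, (p2 ⅋ (p2⊥ ⊗ p2⊥))
    [⊗]  ⊢ p2, p2, (p2⊥ ⊗ p2⊥)
      [Ax]  ⊢ p2, p2⊥
      [Ax]  ⊢ p2, p2⊥

Result: YES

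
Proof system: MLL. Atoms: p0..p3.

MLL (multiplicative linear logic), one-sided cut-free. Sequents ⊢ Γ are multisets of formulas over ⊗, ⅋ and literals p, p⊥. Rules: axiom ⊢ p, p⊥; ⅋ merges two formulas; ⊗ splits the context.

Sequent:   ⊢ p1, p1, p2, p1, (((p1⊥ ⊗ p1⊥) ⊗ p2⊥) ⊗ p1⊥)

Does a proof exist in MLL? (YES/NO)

Proof tree:
[⊗]  ⊢ p1, p1, p2, p1, (((p1⊥ ⊗ p1⊥) ⊗ p2⊥) ⊗ p1⊥)
  [⊗]  ⊢ p1, p1, p2, ((p1⊥ ⊗ p1⊥) ⊗ p2⊥)
    [⊗]  ⊢ p1, p1, (p1⊥ ⊗ p1⊥)
      [Ax]  ⊢ p1, p1⊥
      [Ax]  ⊢ p1, p1⊥
    [Ax]  ⊢ p2, p2⊥
  [Ax]  ⊢ p1, p1⊥

Result: YES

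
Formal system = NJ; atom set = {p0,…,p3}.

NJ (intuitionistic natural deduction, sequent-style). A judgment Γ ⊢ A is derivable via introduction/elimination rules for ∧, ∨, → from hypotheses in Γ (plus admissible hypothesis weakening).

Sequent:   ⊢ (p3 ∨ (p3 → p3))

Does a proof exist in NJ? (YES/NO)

Derivation trace:
[∨I₂]  ⊢ (p3 ∨ (p3 → p3))
  [→I]  ⊢ (p3 → p3)
    [Ax] p3 ⊢ p3

Result: YES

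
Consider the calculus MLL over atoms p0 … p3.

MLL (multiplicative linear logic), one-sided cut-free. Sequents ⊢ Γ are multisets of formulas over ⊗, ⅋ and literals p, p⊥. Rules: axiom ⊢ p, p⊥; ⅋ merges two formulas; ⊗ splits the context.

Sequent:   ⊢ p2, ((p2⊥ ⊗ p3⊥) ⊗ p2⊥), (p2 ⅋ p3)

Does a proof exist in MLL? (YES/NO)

Derivation (root first):
[⅋]  ⊢ p2, ((p2⊥ ⊗ p3⊥) ⊗ p2⊥), (p2 ⅋ p3)
  [⊗]  ⊢ p2, p3, p2, ((p2⊥ ⊗ p3⊥) ⊗ p2⊥)
    [⊗]  ⊢ p2, p3, (p2⊥ ⊗ p3⊥)
      [Ax]  ⊢ p2, p2⊥
      [Ax]  ⊢ p3, p3⊥
    [Ax]  ⊢ p2, p2⊥

Result: YES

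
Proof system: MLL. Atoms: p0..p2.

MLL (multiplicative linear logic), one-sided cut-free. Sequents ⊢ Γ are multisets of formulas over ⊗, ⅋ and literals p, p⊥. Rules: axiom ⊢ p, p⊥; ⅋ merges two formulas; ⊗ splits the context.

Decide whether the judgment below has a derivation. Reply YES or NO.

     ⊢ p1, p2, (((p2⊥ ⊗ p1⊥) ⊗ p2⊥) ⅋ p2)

Derivation trace:
[⅋]  ⊢ p1, p2, (((p2⊥ ⊗ p1⊥) ⊗ p2⊥) ⅋ p2)
  [⊗]  ⊢ p2, p1, p2, ((p2⊥ ⊗ p1⊥) ⊗ p2⊥)
    [⊗]  ⊢ p2, p1, (p2⊥ ⊗ p1⊥)
      [Ax]  ⊢ p2, p2⊥
      [Ax]  ⊢ p1, p1⊥
    [Ax]  ⊢ p2, p2⊥

Result: YES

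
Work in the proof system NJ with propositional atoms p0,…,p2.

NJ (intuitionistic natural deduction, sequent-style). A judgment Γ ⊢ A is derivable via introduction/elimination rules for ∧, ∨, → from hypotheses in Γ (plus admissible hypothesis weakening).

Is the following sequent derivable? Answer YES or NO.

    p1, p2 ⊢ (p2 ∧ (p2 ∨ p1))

Derivation trace:
[∧I] p1, p2 ⊢ (p2 ∧ (p2 ∨ p1))
  [Ax] p2 ⊢ p2
  [∨I₂] p1 ⊢ (p2 ∨ p1)
    [Ax] p1 ⊢ p1

Result: YES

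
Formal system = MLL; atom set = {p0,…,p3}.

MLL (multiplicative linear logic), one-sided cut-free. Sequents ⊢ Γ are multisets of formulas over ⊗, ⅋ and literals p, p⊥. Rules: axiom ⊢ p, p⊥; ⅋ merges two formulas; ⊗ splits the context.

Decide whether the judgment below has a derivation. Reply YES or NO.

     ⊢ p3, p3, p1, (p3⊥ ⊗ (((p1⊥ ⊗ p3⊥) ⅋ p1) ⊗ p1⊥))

Derivation (root first):
[⊗]  ⊢ p3, p3, p1, (p3⊥ ⊗ (((p1⊥ ⊗ p3⊥) ⅋ p1) ⊗ p1⊥))
  [Ax]  ⊢ p3, p3⊥
  [⊗]  ⊢ p3, p1, (((p1⊥ ⊗ p3⊥) ⅋ p1) ⊗ p1⊥)
    [⅋]  ⊢ p3, ((p1⊥ ⊗ p3⊥) ⅋ p1)
      [⊗]  ⊢ p1, p3, (p1⊥ ⊗ p3⊥)
        [Ax]  ⊢ p1, p1⊥
        [Ax]  ⊢ p3, p3⊥
    [Ax]  ⊢ p1, p1⊥

Result: YES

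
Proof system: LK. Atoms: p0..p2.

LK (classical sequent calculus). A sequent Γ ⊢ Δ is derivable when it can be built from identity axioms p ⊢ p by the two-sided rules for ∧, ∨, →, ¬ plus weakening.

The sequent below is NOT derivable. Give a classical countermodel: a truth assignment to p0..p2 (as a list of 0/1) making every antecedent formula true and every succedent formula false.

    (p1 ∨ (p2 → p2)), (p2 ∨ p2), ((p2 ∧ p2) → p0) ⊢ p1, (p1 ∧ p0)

Truth-table refutation:
  v=000: Γ:[(p1 ∨ (p2 → p2))=T, (p2 ∨ p2)=F, ((p2 ∧ p2) → p0)=T] Δ:[p1=F, (p1 ∧ p0)=F] refutes=False
  v=001: Γ:[(p1 ∨ (p2 → p2))=T, (p2 ∨ p2)=T, ((p2 ∧ p2) → p0)=F] Δ:[p1=F, (p1 ∧ p0)=F] refutes=False
  v=010: Γ:[(p1 ∨ (p2 → p2))=T, (p2 ∨ p2)=F, ((p2 ∧ p2) → p0)=T] Δ:[p1=T, (p1 ∧ p0)=F] refutes=False
  v=011: Γ:[(p1 ∨ (p2 → p2))=T, (p2 ∨ p2)=T, ((p2 ∧ p2) → p0)=F] Δ:[p1=T, (p1 ∧ p0)=F] refutes=False
  v=100: Γ:[(p1 ∨ (p2 → p2))=T, (p2 ∨ p2)=F, ((p2 ∧ p2) → p0)=T] Δ:[p1=F, (p1 ∧ p0)=F] refutes=False
  v=101: Γ:[(p1 ∨ (p2 → p2))=T, (p2 ∨ p2)=T, ((p2 ∧ p2) → p0)=T] Δ:[p1=F, (p1 ∧ p0)=F] refutes=True  ← countermodel

Result: [1, 0, 1]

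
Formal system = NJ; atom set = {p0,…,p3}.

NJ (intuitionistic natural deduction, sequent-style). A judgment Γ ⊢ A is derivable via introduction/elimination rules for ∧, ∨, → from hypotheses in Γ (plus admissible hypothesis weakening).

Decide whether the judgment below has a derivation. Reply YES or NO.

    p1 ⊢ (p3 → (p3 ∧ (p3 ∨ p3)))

Derivation trace:
[→I] p1 ⊢ (p3 → (p3 ∧ (p3 ∨ p3)))
  [Wk] p3, p1 ⊢ (p3 ∧ (p3 ∨ p3))
    [∧I] p3 ⊢ (p3 ∧ (p3 ∨ p3))
      [Ax] p3 ⊢ p3
      [∨I₂] p3 ⊢ (p3 ∨ p3)
        [Ax] p3 ⊢ p3

Result: YES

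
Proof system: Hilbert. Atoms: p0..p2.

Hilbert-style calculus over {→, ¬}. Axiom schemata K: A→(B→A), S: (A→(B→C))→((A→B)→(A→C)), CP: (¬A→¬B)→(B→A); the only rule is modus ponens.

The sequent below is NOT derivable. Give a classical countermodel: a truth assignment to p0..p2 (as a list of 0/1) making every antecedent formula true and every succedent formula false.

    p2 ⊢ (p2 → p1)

Enumerate valuations to refute Γ ⊢ Δ:
  v=000: Γ:[p2=F] Δ:[(p2 → p1)=T] refutes=False
  v=001: Γ:[p2=T] Δ:[(p2 → p1)=F] refutes=True  ← countermodel

Result: [0, 0, 1]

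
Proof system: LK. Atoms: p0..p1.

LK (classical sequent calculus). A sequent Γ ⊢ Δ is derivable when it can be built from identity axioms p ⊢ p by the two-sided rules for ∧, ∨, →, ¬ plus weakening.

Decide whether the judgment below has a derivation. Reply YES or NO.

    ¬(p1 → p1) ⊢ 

Proof tree:
[¬L] ¬(p1 → p1) ⊢ 
  [→R]  ⊢ (p1 → p1)
    [Ax] p1 ⊢ p1

Result: YES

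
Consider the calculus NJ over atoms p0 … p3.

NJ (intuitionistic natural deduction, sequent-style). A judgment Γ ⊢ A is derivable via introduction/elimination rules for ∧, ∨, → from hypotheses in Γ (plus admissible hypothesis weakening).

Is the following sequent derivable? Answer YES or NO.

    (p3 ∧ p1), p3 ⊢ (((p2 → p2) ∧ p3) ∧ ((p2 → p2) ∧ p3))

Derivation trace:
[∧I] (p3 ∧ p1), p3 ⊢ (((p2 → p2) ∧ p3) ∧ ((p2 → p2) ∧ p3))
  [∧I] p3, (p3 ∧ p1) ⊢ ((p2 → p2) ∧ p3)
    [Wk] (p3 ∧ p1) ⊢ (p2 → p2)
      [→I]  ⊢ (p2 → p2)
        [Ax] p2 ⊢ p2
    [Ax] p3 ⊢ p3
  [∧I] p3, (p3 ∧ p1) ⊢ ((p2 → p2) ∧ p3)
    [Wk] (p3 ∧ p1) ⊢ (p2 → p2)
      [→I]  ⊢ (p2 → p2)
        [Ax] p2 ⊢ p2
    [Ax] p3 ⊢ p3

Result: YES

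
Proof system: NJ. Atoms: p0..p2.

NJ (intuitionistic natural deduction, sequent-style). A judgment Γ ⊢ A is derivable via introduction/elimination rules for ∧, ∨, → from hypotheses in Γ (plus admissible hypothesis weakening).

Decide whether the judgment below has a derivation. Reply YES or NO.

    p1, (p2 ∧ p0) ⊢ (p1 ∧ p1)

Derivation trace:
[Wk] p1, (p2 ∧ p0) ⊢ (p1 ∧ p1)
  [∧I] p1 ⊢ (p1 ∧ p1)
    [Ax] p1 ⊢ p1
    [Ax] p1 ⊢ p1

Result: YES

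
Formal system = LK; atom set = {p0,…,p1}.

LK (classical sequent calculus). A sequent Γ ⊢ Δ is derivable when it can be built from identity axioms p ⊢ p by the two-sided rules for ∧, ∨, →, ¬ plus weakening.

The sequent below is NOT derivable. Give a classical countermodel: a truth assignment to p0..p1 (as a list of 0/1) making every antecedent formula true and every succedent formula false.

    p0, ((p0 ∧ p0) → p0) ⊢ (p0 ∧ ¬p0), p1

Enumerate valuations to refute Γ ⊢ Δ:
  v=00: Γ:[p0=F, ((p0 ∧ p0) → p0)=T] Δ:[(p0 ∧ ¬p0)=F, p1=F] refutes=False
  v=01: Γ:[p0=F, ((p0 ∧ p0) → p0)=T] Δ:[(p0 ∧ ¬p0)=F, p1=T] refutes=False
  v=10: Γ:[p0=T, ((p0 ∧ p0) → p0)=T] Δ:[(p0 ∧ ¬p0)=F, p1=F] refutes=True  ← countermodel

Result: [1, 0]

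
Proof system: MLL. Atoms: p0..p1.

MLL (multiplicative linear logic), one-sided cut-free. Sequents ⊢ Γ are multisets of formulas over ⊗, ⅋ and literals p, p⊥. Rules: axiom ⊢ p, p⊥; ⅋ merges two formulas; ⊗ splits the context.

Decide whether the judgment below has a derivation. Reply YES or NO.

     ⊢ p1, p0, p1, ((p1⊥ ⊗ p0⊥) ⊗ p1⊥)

Proof tree:
[⊗]  ⊢ p1, p0, p1, ((p1⊥ ⊗ p0⊥) ⊗ p1⊥)
  [⊗]  ⊢ p1, p0, (p1⊥ ⊗ p0⊥)
    [Ax]  ⊢ p1, p1⊥
    [Ax]  ⊢ p0, p0⊥
  [Ax]  ⊢ p1, p1⊥

Result: YES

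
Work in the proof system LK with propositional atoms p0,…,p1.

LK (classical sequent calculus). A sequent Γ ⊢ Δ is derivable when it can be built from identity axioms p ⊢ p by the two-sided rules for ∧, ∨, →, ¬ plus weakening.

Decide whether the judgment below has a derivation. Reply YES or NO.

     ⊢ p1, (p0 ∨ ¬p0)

Derivation (root first):
[∨R]  ⊢ p1, (p0 ∨ ¬p0)
  [WR]  ⊢ p0, ¬p0, p1
    [¬R]  ⊢ p0, ¬p0
      [Ax] p0 ⊢ p0

Result: YES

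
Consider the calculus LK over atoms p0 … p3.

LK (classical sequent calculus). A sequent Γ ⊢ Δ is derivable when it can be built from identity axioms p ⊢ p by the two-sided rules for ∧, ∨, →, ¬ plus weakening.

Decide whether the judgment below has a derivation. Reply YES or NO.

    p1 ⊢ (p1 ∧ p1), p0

Derivation trace:
[WR] p1 ⊢ (p1 ∧ p1), p0
  [∧R] p1 ⊢ (p1 ∧ p1)
    [Ax] p1 ⊢ p1
    [Ax] p1 ⊢ p1

Result: YES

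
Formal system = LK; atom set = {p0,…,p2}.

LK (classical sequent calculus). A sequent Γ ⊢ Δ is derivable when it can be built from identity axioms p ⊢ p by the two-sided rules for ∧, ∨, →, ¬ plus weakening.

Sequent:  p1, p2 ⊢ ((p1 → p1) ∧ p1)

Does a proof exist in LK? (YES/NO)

Derivation (root first):
[∧R] p1, p2 ⊢ ((p1 → p1) ∧ p1)
  [WL] p1, p1 ⊢ (p1 → p1)
    [→R] p1 ⊢ (p1 → p1)
      [WL] p1, p1 ⊢ p1
        [Ax] p1 ⊢ p1
  [WL] p1, p1, p2 ⊢ p1
    [WL] p1, p1 ⊢ p1
      [Ax] p1 ⊢ p1

Result: YES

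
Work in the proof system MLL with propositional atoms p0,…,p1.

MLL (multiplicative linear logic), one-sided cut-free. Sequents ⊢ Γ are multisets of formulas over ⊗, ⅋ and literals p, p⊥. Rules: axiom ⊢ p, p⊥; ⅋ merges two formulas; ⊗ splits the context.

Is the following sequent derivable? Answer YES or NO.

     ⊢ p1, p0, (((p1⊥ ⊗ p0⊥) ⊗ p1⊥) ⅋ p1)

Proof tree:
[⅋]  ⊢ p1, p0, (((p1⊥ ⊗ p0⊥) ⊗ p1⊥) ⅋ p1)
  [⊗]  ⊢ p1, p0, p1, ((p1⊥ ⊗ p0⊥) ⊗ p1⊥)
    [⊗]  ⊢ p1, p0, (p1⊥ ⊗ p0⊥)
      [Ax]  ⊢ p1, p1⊥
      [Ax]  ⊢ p0, p0⊥
    [Ax]  ⊢ p1, p1⊥

Result: YES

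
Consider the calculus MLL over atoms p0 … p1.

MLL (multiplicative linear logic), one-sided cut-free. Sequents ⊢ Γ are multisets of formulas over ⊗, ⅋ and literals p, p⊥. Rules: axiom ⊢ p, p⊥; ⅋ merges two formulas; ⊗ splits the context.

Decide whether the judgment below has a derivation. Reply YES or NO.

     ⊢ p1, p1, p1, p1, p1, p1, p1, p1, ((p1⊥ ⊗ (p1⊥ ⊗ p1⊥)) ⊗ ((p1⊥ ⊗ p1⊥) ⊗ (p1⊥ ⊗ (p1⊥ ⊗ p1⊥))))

Proof tree:
[⊗]  ⊢ p1, p1, p1, p1, p1, p1, p1, p1, ((p1⊥ ⊗ (p1⊥ ⊗ p1⊥)) ⊗ ((p1⊥ ⊗ p1⊥) ⊗ (p1⊥ ⊗ (p1⊥ ⊗ p1⊥))))
  [⊗]  ⊢ p1, p1, p1, (p1⊥ ⊗ (p1⊥ ⊗ p1⊥))
    [Ax]  ⊢ p1, p1⊥
    [⊗]  ⊢ p1, p1, (p1⊥ ⊗ p1⊥)
      [Ax]  ⊢ p1, p1⊥
      [Ax]  ⊢ p1, p1⊥
  [⊗]  ⊢ p1, p1, p1, p1, p1, ((p1⊥ ⊗ p1⊥) ⊗ (p1⊥ ⊗ (p1⊥ ⊗ p1⊥)))
    [⊗]  ⊢ p1, p1, (p1⊥ ⊗ p1⊥)
      [Ax]  ⊢ p1, p1⊥
      [Ax]  ⊢ p1, p1⊥
    [⊗]  ⊢ p1, p1, p1, (p1⊥ ⊗ (p1⊥ ⊗ p1⊥))
      [Ax]  ⊢ p1, p1⊥
      [⊗]  ⊢ p1, p1, (p1⊥ ⊗ p1⊥)
        [Ax]  ⊢ p1, p1⊥
        [Ax]  ⊢ p1, p1⊥

Result: YES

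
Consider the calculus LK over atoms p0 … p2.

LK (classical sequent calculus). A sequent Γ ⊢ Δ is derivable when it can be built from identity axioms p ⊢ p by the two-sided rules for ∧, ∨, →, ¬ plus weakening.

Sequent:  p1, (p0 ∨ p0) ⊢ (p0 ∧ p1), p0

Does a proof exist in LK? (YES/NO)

Derivation trace:
[∨L] p1, (p0 ∨ p0) ⊢ (p0 ∧ p1), p0
  [∧R] p1, p0 ⊢ (p0 ∧ p1)
    [Ax] p0 ⊢ p0
    [Ax] p1 ⊢ p1
  [Ax] p0 ⊢ p0

Result: YES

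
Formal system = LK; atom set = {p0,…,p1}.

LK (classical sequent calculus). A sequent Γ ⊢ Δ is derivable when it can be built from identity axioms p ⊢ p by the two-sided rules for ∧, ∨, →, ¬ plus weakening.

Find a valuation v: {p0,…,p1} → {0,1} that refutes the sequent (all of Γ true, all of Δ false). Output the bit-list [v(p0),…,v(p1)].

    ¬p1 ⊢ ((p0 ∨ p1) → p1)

Search for a countermodel by truth-table:
  v=00: Γ:[¬p1=T] Δ:[((p0 ∨ p1) → p1)=T] refutes=False
  v=01: Γ:[¬p1=F] Δ:[((p0 ∨ p1) → p1)=T] refutes=False
  v=10: Γ:[¬p1=T] Δ:[((p0 ∨ p1) → p1)=F] refutes=True  ← countermodel

Result: [1, 0]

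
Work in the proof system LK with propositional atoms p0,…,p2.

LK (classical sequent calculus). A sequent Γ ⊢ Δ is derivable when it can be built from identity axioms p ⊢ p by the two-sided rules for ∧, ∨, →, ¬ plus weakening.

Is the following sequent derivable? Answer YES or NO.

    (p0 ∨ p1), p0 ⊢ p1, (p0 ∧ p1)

Search for a countermodel by truth-table:
  v=000: Γ:[(p0 ∨ p1)=F, p0=F] Δ:[p1=F, (p0 ∧ p1)=F] refutes=False
  v=001: Γ:[(p0 ∨ p1)=F, p0=F] Δ:[p1=F, (p0 ∧ p1)=F] refutes=False
  v=010: Γ:[(p0 ∨ p1)=T, p0=F] Δ:[p1=T, (p0 ∧ p1)=F] refutes=False
  v=011: Γ:[(p0 ∨ p1)=T, p0=F] Δ:[p1=T, (p0 ∧ p1)=F] refutes=False
  v=100: Γ:[(p0 ∨ p1)=T, p0=T] Δ:[p1=F, (p0 ∧ p1)=F] refutes=True  ← countermodel

Result: NO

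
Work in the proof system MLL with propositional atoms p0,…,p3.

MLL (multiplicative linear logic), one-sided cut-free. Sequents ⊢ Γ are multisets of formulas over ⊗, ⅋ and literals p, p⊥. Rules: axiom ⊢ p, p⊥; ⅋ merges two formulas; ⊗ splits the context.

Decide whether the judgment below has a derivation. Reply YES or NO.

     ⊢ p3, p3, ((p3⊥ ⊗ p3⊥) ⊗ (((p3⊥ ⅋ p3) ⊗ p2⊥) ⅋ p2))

Proof tree:
[⊗]  ⊢ p3, p3, ((p3⊥ ⊗ p3⊥) ⊗ (((p3⊥ ⅋ p3) ⊗ p2⊥) ⅋ p2))
  [⊗]  ⊢ p3, p3, (p3⊥ ⊗ p3⊥)
    [Ax]  ⊢ p3, p3⊥
    [Ax]  ⊢ p3, p3⊥
  [⅋]  ⊢ (((p3⊥ ⅋ p3) ⊗ p2⊥) ⅋ p2)
    [⊗]  ⊢ p2, ((p3⊥ ⅋ p3) ⊗ p2⊥)
      [⅋]  ⊢ (p3⊥ ⅋ p3)
        [Ax]  ⊢ p3, p3⊥
      [Ax]  ⊢ p2, p2⊥

Result: YES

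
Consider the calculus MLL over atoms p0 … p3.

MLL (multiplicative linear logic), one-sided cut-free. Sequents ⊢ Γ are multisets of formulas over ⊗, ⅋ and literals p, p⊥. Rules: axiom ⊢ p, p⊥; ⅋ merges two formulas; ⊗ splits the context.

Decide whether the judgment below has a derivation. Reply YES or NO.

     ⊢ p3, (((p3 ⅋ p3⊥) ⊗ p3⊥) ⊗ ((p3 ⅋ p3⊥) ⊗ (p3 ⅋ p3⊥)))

Proof tree:
[⊗]  ⊢ p3, (((p3 ⅋ p3⊥) ⊗ p3⊥) ⊗ ((p3 ⅋ p3⊥) ⊗ (p3 ⅋ p3⊥)))
  [⊗]  ⊢ p3, ((p3 ⅋ p3⊥) ⊗ p3⊥)
    [⅋]  ⊢ (p3 ⅋ p3⊥)
      [Ax]  ⊢ p3, p3⊥
    [Ax]  ⊢ p3, p3⊥
  [⊗]  ⊢ ((p3 ⅋ p3⊥) ⊗ (p3 ⅋ p3⊥))
    [⅋]  ⊢ (p3 ⅋ p3⊥)
      [Ax]  ⊢ p3, p3⊥
    [⅋]  ⊢ (p3 ⅋ p3⊥)
      [Ax]  ⊢ p3, p3⊥

Result: YES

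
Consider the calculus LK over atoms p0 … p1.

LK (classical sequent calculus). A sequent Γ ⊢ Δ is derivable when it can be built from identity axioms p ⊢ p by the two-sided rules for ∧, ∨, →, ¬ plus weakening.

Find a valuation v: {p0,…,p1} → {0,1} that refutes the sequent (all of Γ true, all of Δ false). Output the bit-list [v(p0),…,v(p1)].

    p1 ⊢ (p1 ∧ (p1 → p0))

Search for a countermodel by truth-table:
  v=00: Γ:[p1=F] Δ:[(p1 ∧ (p1 → p0))=F] refutes=False
  v=01: Γ:[p1=T] Δ:[(p1 ∧ (p1 → p0))=F] refutes=True  ← countermodel

Result: [0, 1]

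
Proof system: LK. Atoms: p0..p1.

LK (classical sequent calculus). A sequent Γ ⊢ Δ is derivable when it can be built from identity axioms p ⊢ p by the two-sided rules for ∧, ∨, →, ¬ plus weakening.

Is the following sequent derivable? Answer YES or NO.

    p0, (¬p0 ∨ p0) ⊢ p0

Derivation trace:
[∨L] p0, (¬p0 ∨ p0) ⊢ p0
  [¬L] p0, ¬p0 ⊢ 
    [Ax] p0 ⊢ p0
  [Ax] p0 ⊢ p0

Result: YES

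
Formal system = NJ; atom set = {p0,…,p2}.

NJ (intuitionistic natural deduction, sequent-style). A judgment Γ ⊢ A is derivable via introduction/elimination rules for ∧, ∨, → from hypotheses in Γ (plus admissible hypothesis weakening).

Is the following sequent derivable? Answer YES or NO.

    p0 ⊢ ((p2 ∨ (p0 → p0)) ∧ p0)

Proof tree:
[∧I] p0 ⊢ ((p2 ∨ (p0 → p0)) ∧ p0)
  [∨I₂]  ⊢ (p2 ∨ (p0 → p0))
    [→I]  ⊢ (p0 → p0)
      [Ax] p0 ⊢ p0
  [Ax] p0 ⊢ p0

Result: YES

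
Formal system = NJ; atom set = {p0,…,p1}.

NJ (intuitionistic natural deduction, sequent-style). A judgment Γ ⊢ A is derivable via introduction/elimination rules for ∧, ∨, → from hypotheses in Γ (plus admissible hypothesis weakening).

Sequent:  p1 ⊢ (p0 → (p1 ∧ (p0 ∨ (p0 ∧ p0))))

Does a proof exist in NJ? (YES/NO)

Derivation trace:
[→I] p1 ⊢ (p0 → (p1 ∧ (p0 ∨ (p0 ∧ p0))))
  [∧I] p1, p0 ⊢ (p1 ∧ (p0 ∨ (p0 ∧ p0)))
    [Ax] p1 ⊢ p1
    [∨I₂] p0 ⊢ (p0 ∨ (p0 ∧ p0))
      [∧I] p0 ⊢ (p0 ∧ p0)
        [Ax] p0 ⊢ p0
        [Ax] p0 ⊢ p0

Result: YES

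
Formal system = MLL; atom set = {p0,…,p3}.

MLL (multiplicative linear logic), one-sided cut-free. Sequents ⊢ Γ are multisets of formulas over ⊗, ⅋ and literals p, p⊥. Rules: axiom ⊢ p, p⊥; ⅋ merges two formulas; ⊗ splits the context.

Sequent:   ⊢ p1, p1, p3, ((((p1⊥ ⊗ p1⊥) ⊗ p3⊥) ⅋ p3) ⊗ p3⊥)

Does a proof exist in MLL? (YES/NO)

Proof tree:
[⊗]  ⊢ p1, p1, p3, ((((p1⊥ ⊗ p1⊥) ⊗ p3⊥) ⅋ p3) ⊗ p3⊥)
  [⅋]  ⊢ p1, p1, (((p1⊥ ⊗ p1⊥) ⊗ p3⊥) ⅋ p3)
    [⊗]  ⊢ p1, p1, p3, ((p1⊥ ⊗ p1⊥) ⊗ p3⊥)
      [⊗]  ⊢ p1, p1, (p1⊥ ⊗ p1⊥)
        [Ax]  ⊢ p1, p1⊥
        [Ax]  ⊢ p1, p1⊥
      [Ax]  ⊢ p3, p3⊥
  [Ax]  ⊢ p3, p3⊥

Result: YES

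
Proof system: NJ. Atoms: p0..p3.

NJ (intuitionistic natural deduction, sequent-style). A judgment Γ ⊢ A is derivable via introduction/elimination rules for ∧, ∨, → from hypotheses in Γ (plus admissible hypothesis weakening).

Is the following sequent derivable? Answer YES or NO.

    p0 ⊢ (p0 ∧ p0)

Proof tree:
[∧I] p0 ⊢ (p0 ∧ p0)
  [Ax] p0 ⊢ p0
  [Wk] p0, p0 ⊢ p0
    [Ax] p0 ⊢ p0

Result: YES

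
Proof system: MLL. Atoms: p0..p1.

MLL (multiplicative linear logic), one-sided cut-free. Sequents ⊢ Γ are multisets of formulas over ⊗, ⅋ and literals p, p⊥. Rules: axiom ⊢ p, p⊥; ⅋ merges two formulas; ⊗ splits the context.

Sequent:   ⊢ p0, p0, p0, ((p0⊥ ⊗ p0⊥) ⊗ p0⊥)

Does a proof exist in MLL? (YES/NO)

Derivation trace:
[⊗]  ⊢ p0, p0, p0, ((p0⊥ ⊗ p0⊥) ⊗ p0⊥)
  [⊗]  ⊢ p0, p0, (p0⊥ ⊗ p0⊥)
    [Ax]  ⊢ p0, p0⊥
    [Ax]  ⊢ p0, p0⊥
  [Ax]  ⊢ p0, p0⊥

Result: YES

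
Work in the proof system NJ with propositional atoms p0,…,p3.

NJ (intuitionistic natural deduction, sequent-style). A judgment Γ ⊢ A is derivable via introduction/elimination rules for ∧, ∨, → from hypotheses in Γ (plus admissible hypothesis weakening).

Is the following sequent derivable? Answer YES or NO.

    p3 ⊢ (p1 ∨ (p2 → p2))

Derivation trace:
[Wk] p3 ⊢ (p1 ∨ (p2 → p2))
  [∨I₂]  ⊢ (p1 ∨ (p2 → p2))
    [→I]  ⊢ (p2 → p2)
      [Ax] p2 ⊢ p2

Result: YES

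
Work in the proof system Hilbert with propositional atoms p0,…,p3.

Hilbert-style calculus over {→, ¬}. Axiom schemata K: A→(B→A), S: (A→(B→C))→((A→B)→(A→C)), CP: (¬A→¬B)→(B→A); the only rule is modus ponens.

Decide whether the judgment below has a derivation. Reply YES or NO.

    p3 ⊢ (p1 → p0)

Enumerate valuations to refute Γ ⊢ Δ:
  v=0000: Γ:[p3=F] Δ:[(p1 → p0)=T] refutes=False
  v=0001: Γ:[p3=T] Δ:[(p1 → p0)=T] refutes=False
  v=0010: Γ:[p3=F] Δ:[(p1 → p0)=T] refutes=False
  v=0011: Γ:[p3=T] Δ:[(p1 → p0)=T] refutes=False
  v=0100: Γ:[p3=F] Δ:[(p1 → p0)=F] refutes=False
  v=0101: Γ:[p3=T] Δ:[(p1 → p0)=F] refutes=True  ← countermodel

Result: NO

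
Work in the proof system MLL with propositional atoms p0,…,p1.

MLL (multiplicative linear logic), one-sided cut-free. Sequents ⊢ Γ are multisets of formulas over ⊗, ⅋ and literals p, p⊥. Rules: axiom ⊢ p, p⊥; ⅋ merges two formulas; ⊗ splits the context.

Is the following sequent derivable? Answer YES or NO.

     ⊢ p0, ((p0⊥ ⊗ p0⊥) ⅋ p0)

Derivation (root first):
[⅋]  ⊢ p0, ((p0⊥ ⊗ p0⊥) ⅋ p0)
  [⊗]  ⊢ p0, p0, (p0⊥ ⊗ p0⊥)
    [Ax]  ⊢ p0, p0⊥
    [Ax]  ⊢ p0, p0⊥

Result: YES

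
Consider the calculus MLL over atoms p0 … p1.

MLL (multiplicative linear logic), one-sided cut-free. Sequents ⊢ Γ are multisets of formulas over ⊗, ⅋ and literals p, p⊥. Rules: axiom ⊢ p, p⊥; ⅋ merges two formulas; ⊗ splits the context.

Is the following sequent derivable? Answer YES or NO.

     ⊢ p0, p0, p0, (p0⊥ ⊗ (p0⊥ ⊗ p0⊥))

Derivation (root first):
[⊗]  ⊢ p0, p0, p0, (p0⊥ ⊗ (p0⊥ ⊗ p0⊥))
  [Ax]  ⊢ p0, p0⊥
  [⊗]  ⊢ p0, p0, (p0⊥ ⊗ p0⊥)
    [Ax]  ⊢ p0, p0⊥
    [Ax]  ⊢ p0, p0⊥

Result: YES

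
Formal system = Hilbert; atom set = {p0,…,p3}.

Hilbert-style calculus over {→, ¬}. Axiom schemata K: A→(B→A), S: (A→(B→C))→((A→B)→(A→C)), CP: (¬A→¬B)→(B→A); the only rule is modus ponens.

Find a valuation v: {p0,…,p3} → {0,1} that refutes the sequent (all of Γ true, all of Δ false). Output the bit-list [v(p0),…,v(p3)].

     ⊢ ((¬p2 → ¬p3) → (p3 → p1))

Enumerate valuations to refute Γ ⊢ Δ:
  v=0000: Γ:[] Δ:[((¬p2 → ¬p3) → (p3 → p1))=T] refutes=False
  v=0001: Γ:[] Δ:[((¬p2 → ¬p3) → (p3 → p1))=T] refutes=False
  v=0010: Γ:[] Δ:[((¬p2 → ¬p3) → (p3 → p1))=T] refutes=False
  v=0011: Γ:[] Δ:[((¬p2 → ¬p3) → (p3 → p1))=F] refutes=True  ← countermodel

Result: [0, 0, 1, 1]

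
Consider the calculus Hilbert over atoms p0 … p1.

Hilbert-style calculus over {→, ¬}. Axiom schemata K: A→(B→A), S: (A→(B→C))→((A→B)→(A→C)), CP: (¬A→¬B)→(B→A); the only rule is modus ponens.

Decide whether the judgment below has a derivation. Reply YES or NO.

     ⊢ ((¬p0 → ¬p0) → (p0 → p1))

Enumerate valuations to refute Γ ⊢ Δ:
  v=00: Γ:[] Δ:[((¬p0 → ¬p0) → (p0 → p1))=T] refutes=False
  v=01: Γ:[] Δ:[((¬p0 → ¬p0) → (p0 → p1))=T] refutes=False
  v=10: Γ:[] Δ:[((¬p0 → ¬p0) → (p0 → p1))=F] refutes=True  ← countermodel

Result: NO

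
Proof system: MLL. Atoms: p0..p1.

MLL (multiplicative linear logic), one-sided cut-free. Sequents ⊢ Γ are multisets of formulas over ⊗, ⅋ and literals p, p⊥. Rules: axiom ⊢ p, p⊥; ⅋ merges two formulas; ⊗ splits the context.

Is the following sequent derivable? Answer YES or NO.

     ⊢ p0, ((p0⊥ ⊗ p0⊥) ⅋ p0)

Derivation (root first):
[⅋]  ⊢ p0, ((p0⊥ ⊗ p0⊥) ⅋ p0)
  [⊗]  ⊢ p0, p0, (p0⊥ ⊗ p0⊥)
    [Ax]  ⊢ p0, p0⊥
    [Ax]  ⊢ p0, p0⊥

Result: YES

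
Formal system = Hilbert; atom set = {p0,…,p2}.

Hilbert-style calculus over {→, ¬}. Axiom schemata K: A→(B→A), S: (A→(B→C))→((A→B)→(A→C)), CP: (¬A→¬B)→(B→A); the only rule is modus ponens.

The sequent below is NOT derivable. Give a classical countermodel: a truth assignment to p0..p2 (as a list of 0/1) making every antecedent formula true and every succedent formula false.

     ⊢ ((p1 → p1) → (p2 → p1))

Search for a countermodel by truth-table:
  v=000: Γ:[] Δ:[((p1 → p1) → (p2 → p1))=T] refutes=False
  v=001: Γ:[] Δ:[((p1 → p1) → (p2 → p1))=F] refutes=True  ← countermodel

Result: [0, 0, 1]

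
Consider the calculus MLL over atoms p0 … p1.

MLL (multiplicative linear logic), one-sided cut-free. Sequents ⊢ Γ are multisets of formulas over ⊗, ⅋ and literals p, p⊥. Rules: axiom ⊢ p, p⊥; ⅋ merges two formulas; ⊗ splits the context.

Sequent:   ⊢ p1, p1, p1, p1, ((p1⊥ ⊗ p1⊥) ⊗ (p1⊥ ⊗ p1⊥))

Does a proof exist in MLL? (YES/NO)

Derivation trace:
[⊗]  ⊢ p1, p1, p1, p1, ((p1⊥ ⊗ p1⊥) ⊗ (p1⊥ ⊗ p1⊥))
  [⊗]  ⊢ p1, p1, (p1⊥ ⊗ p1⊥)
    [Ax]  ⊢ p1, p1⊥
    [Ax]  ⊢ p1, p1⊥
  [⊗]  ⊢ p1, p1, (p1⊥ ⊗ p1⊥)
    [Ax]  ⊢ p1, p1⊥
    [Ax]  ⊢ p1, p1⊥

Result: YES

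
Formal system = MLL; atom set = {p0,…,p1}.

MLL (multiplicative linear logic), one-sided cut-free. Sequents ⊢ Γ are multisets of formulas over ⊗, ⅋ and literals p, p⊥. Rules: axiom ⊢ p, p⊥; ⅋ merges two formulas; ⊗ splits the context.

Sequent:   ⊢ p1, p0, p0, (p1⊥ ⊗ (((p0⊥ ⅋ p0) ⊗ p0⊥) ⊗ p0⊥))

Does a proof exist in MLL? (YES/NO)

Proof tree:
[⊗]  ⊢ p1, p0, p0, (p1⊥ ⊗ (((p0⊥ ⅋ p0) ⊗ p0⊥) ⊗ p0⊥))
  [Ax]  ⊢ p1, p1⊥
  [⊗]  ⊢ p0, p0, (((p0⊥ ⅋ p0) ⊗ p0⊥) ⊗ p0⊥)
    [⊗]  ⊢ p0, ((p0⊥ ⅋ p0) ⊗ p0⊥)
      [⅋]  ⊢ (p0⊥ ⅋ p0)
        [Ax]  ⊢ p0, p0⊥
      [Ax]  ⊢ p0, p0⊥
    [Ax]  ⊢ p0, p0⊥

Result: YES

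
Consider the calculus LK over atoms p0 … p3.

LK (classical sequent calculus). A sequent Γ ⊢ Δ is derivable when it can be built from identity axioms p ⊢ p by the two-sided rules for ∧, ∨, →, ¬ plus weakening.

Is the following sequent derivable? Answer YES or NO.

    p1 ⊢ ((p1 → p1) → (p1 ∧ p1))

Derivation trace:
[→R] p1 ⊢ ((p1 → p1) → (p1 ∧ p1))
  [∧R] p1, (p1 → p1) ⊢ (p1 ∧ p1)
    [→L] p1, (p1 → p1) ⊢ p1
      [Ax] p1 ⊢ p1
      [Ax] p1 ⊢ p1
    [→L] p1, (p1 → p1) ⊢ p1
      [Ax] p1 ⊢ p1
      [Ax] p1 ⊢ p1

Result: YES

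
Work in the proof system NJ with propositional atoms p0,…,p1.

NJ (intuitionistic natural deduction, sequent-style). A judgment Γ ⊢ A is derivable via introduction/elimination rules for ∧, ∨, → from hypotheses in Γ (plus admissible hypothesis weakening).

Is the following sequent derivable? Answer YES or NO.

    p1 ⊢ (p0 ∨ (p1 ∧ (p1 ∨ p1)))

Derivation trace:
[∨I₂] p1 ⊢ (p0 ∨ (p1 ∧ (p1 ∨ p1)))
  [∧I] p1 ⊢ (p1 ∧ (p1 ∨ p1))
    [Ax] p1 ⊢ p1
    [∨I₂] p1 ⊢ (p1 ∨ p1)
      [Ax] p1 ⊢ p1

Result: YES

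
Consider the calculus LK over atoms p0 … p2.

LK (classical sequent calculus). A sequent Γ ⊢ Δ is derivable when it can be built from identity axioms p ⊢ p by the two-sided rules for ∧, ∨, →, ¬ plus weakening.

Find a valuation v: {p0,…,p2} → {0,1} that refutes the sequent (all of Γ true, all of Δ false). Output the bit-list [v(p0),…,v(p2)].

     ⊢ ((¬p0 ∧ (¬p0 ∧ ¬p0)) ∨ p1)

Enumerate valuations to refute Γ ⊢ Δ:
  v=000: Γ:[] Δ:[((¬p0 ∧ (¬p0 ∧ ¬p0)) ∨ p1)=T] refutes=False
  v=001: Γ:[] Δ:[((¬p0 ∧ (¬p0 ∧ ¬p0)) ∨ p1)=T] refutes=False
  v=010: Γ:[] Δ:[((¬p0 ∧ (¬p0 ∧ ¬p0)) ∨ p1)=T] refutes=False
  v=011: Γ:[] Δ:[((¬p0 ∧ (¬p0 ∧ ¬p0)) ∨ p1)=T] refutes=False
  v=100: Γ:[] Δ:[((¬p0 ∧ (¬p0 ∧ ¬p0)) ∨ p1)=F] refutes=True  ← countermodel

Result: [1, 0, 0]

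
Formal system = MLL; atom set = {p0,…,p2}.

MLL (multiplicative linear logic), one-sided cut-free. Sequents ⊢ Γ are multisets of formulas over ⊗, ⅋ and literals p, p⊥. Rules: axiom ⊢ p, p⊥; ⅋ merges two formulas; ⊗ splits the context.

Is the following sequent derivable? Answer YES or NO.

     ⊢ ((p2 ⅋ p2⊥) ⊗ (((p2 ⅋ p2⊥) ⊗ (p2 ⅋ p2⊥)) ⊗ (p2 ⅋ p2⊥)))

Derivation trace:
[⊗]  ⊢ ((p2 ⅋ p2⊥) ⊗ (((p2 ⅋ p2⊥) ⊗ (p2 ⅋ p2⊥)) ⊗ (p2 ⅋ p2⊥)))
  [⅋]  ⊢ (p2 ⅋ p2⊥)
    [Ax]  ⊢ p2, p2⊥
  [⊗]  ⊢ (((p2 ⅋ p2⊥) ⊗ (p2 ⅋ p2⊥)) ⊗ (p2 ⅋ p2⊥))
    [⊗]  ⊢ ((p2 ⅋ p2⊥) ⊗ (p2 ⅋ p2⊥))
      [⅋]  ⊢ (p2 ⅋ p2⊥)
        [Ax]  ⊢ p2, p2⊥
      [⅋]  ⊢ (p2 ⅋ p2⊥)
        [Ax]  ⊢ p2, p2⊥
    [⅋]  ⊢ (p2 ⅋ p2⊥)
      [Ax]  ⊢ p2, p2⊥

Result: YES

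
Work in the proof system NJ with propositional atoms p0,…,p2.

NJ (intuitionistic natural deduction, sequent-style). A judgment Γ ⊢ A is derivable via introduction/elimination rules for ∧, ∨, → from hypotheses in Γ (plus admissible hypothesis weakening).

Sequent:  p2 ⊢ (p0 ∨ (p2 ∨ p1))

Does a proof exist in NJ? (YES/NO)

Derivation (root first):
[∨I₂] p2 ⊢ (p0 ∨ (p2 ∨ p1))
  [∨I₁] p2 ⊢ (p2 ∨ p1)
    [Ax] p2 ⊢ p2

Result: YES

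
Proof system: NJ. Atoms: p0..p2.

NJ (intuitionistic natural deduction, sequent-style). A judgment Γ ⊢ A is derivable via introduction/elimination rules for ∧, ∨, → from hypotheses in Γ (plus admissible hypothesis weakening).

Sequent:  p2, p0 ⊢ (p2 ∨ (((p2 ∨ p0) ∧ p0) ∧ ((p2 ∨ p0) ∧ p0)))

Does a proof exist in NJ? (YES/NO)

Derivation (root first):
[∨I₂] p2, p0 ⊢ (p2 ∨ (((p2 ∨ p0) ∧ p0) ∧ ((p2 ∨ p0) ∧ p0)))
  [∧I] p2, p0 ⊢ (((p2 ∨ p0) ∧ p0) ∧ ((p2 ∨ p0) ∧ p0))
    [∧I] p2, p0 ⊢ ((p2 ∨ p0) ∧ p0)
      [∨I₁] p2 ⊢ (p2 ∨ p0)
        [Ax] p2 ⊢ p2
      [Ax] p0 ⊢ p0
    [∧I] p2, p0 ⊢ ((p2 ∨ p0) ∧ p0)
      [∨I₁] p2 ⊢ (p2 ∨ p0)
        [Ax] p2 ⊢ p2
      [Ax] p0 ⊢ p0

Result: YES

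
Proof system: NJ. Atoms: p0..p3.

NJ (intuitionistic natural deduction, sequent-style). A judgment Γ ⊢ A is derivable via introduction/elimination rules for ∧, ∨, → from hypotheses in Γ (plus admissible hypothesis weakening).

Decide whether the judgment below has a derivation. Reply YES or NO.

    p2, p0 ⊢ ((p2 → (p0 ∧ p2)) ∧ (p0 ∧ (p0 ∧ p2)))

Derivation (root first):
[∧I] p2, p0 ⊢ ((p2 → (p0 ∧ p2)) ∧ (p0 ∧ (p0 ∧ p2)))
  [→I] p0 ⊢ (p2 → (p0 ∧ p2))
    [∧I] p2, p0 ⊢ (p0 ∧ p2)
      [Ax] p0 ⊢ p0
      [Ax] p2 ⊢ p2
  [∧I] p2, p0 ⊢ (p0 ∧ (p0 ∧ p2))
    [Ax] p0 ⊢ p0
    [∧I] p2, p0 ⊢ (p0 ∧ p2)
      [Ax] p0 ⊢ p0
      [Ax] p2 ⊢ p2

Result: YES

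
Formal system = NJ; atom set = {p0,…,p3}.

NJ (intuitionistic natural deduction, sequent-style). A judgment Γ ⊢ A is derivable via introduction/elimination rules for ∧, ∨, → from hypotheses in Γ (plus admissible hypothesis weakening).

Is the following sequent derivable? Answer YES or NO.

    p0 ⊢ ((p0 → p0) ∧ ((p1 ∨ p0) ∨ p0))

Proof tree:
[∧I] p0 ⊢ ((p0 → p0) ∧ ((p1 ∨ p0) ∨ p0))
  [→I]  ⊢ (p0 → p0)
    [Ax] p0 ⊢ p0
  [∨I₁] p0 ⊢ ((p1 ∨ p0) ∨ p0)
    [∨I₂] p0 ⊢ (p1 ∨ p0)
      [Ax] p0 ⊢ p0

Result: YES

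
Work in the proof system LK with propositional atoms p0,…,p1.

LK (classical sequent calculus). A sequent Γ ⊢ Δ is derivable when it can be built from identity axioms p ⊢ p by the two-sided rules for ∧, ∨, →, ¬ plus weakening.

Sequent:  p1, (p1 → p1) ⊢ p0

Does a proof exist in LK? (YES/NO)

Enumerate valuations to refute Γ ⊢ Δ:
  v=00: Γ:[p1=F, (p1 → p1)=T] Δ:[p0=F] refutes=False
  v=01: Γ:[p1=T, (p1 → p1)=T] Δ:[p0=F] refutes=True  ← countermodel

Result: NO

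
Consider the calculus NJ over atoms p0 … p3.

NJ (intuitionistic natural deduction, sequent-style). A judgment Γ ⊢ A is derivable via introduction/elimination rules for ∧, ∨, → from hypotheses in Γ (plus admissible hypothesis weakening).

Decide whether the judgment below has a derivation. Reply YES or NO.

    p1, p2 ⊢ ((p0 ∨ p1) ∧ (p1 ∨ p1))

Proof tree:
[∧I] p1, p2 ⊢ ((p0 ∨ p1) ∧ (p1 ∨ p1))
  [∨I₂] p1 ⊢ (p0 ∨ p1)
    [Ax] p1 ⊢ p1
  [∨I₁] p1, p2 ⊢ (p1 ∨ p1)
    [Wk] p1, p2 ⊢ p1
      [Ax] p1 ⊢ p1

Result: YES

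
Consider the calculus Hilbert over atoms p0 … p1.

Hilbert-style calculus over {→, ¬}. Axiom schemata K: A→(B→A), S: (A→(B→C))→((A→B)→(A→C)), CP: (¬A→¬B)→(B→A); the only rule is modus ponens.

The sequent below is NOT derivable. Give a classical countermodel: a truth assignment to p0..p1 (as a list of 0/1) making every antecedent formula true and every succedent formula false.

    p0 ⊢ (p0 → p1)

Enumerate valuations to refute Γ ⊢ Δ:
  v=00: Γ:[p0=F] Δ:[(p0 → p1)=T] refutes=False
  v=01: Γ:[p0=F] Δ:[(p0 → p1)=T] refutes=False
  v=10: Γ:[p0=T] Δ:[(p0 → p1)=F] refutes=True  ← countermodel

Result: [1, 0]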